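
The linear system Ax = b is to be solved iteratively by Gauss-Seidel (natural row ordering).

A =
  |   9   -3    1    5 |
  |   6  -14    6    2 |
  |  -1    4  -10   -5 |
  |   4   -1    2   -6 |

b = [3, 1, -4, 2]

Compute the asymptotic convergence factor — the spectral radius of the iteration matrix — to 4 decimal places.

0.6078

Write A = D+L+U with D = diag(9, -14, -10, -6).
T_GS = -(D+L)⁻¹U: row 0 first, T[0,1] = -(-3)/(9) = +0.3333; later rows by forward substitution.
  T[0,:] = [+0.0000 +0.3333 -0.1111 -0.5556]
  T[1,:] = [+0.0000 +0.1429 +0.3810 -0.0952]
  T[2,:] = [+0.0000 +0.0238 +0.1635 -0.4825]
  T[3,:] = [+0.0000 +0.2063 -0.0831 -0.5153]
|eigenvalues of T|: 0.6078, 0.2799, 0.2799, 0.0000.
ρ(T) = max|λ| = 0.6078; 0.6078 < 1, so it converges for any x₀.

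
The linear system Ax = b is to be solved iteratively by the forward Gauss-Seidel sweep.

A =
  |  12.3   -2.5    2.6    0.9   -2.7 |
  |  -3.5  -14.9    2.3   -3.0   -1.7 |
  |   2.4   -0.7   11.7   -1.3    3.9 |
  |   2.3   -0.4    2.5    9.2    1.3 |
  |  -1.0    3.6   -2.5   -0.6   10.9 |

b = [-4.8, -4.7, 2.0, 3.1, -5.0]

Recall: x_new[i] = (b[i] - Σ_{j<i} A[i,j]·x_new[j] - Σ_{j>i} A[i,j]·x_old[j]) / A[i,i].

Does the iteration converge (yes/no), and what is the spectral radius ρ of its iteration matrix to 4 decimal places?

yes, ρ = 0.1745

Split A = D + L + U, D = diag(12.3, -14.9, 11.7, 9.2, 10.9).
Gauss-Seidel: T = -(D+L)⁻¹U, row 0 first, T[0,2] = -(2.6)/(12.3) = -0.2114; later rows by forward substitution.
  T[0,:] = [+0.0000  +0.2033  -0.2114  -0.0732  +0.2195]
  T[1,:] = [+0.0000  -0.0477  +0.2040  -0.1842  -0.1657]
  T[2,:] = [+0.0000  -0.0445  +0.0556  +0.1151  -0.3883]
  T[3,:] = [+0.0000  -0.0408  +0.0466  -0.0210  -0.0979]
  T[4,:] = [+0.0000  +0.0220  -0.0715  +0.0794  -0.0196]
|eigenvalues of T|: 0.1745, 0.0885, 0.0885, 0.0331, 0.0000.
spectral radius ρ = 0.1745; 0.1745 < 1: convergent.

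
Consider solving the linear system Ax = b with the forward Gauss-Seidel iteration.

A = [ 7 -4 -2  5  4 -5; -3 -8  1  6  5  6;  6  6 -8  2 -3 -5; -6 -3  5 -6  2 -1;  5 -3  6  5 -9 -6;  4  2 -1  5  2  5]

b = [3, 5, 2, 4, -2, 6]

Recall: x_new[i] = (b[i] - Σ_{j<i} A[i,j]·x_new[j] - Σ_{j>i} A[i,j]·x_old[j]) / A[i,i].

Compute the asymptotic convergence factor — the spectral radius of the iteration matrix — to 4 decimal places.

Diagonal D = diag(7, -8, -8, -6, -9, 5); L, U strict lower/upper.
T_GS = -(D+L)⁻¹U: row 0 first, T[0,3] = -(5)/(7) = -0.7143; later rows by forward substitution.
  T[0,:] = [+0.0000, +0.5714, +0.2857, -0.7143, -0.5714, +0.7143]
  T[1,:] = [+0.0000, -0.2143, +0.0179, +1.0179, +0.8393, +0.4821]
  T[2,:] = [+0.0000, +0.2679, +0.2277, +0.4777, -0.1741, +0.2723]
  T[3,:] = [+0.0000, -0.2411, -0.1049, +0.6034, +0.3400, -0.8951]
  T[4,:] = [+0.0000, +0.4335, +0.2463, -0.0824, -0.5244, -0.7463]
  T[5,:] = [+0.0000, -0.2502, -0.1838, -0.3106, -0.0437, +0.4838]
eigenvalue magnitudes: 1.2470, 0.5316, 0.5316, 0.4880, 0.0185, 0.0000.
ρ = 1.2470; 1.2470 > 1, so it fails to converge.

1.2470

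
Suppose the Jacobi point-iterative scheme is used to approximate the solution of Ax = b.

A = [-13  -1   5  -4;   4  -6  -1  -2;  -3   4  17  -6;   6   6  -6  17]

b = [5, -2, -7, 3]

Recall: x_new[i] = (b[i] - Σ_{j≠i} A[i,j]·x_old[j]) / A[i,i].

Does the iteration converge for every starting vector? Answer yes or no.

yes

Write A = D+L+U with D = diag(-13, -6, 17, 17).
Jacobi T = -D⁻¹(L+U): T[0,3] = -(-4)/(-13) = -0.3077; T[0,0] = 0.
  T[0,:] = [+0.0000, -0.0769, +0.3846, -0.3077]
  T[1,:] = [+0.6667, +0.0000, -0.1667, -0.3333]
  T[2,:] = [+0.1765, -0.2353, +0.0000, +0.3529]
  T[3,:] = [-0.3529, -0.3529, +0.3529, +0.0000]
eigenvalue magnitudes: 0.5683, 0.4730, 0.4096, 0.3143.
ρ(T) = max|λ| = 0.5683; 0.5683 < 1 ⇒ converges.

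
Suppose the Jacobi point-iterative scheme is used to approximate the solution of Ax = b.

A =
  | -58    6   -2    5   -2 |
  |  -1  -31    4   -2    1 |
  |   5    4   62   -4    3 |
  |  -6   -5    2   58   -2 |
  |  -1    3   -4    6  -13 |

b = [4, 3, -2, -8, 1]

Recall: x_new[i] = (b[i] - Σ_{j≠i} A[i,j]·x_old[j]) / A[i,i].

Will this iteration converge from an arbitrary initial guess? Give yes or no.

yes

Split A = D + L + U, D = diag(-58, -31, 62, 58, -13).
Jacobi T = -D⁻¹(L+U): T[2,3] = -(-4)/(62) = +0.0645; T[2,2] = 0.
  T[0,:] = [+0.0000, +0.1034, -0.0345, +0.0862, -0.0345]
  T[1,:] = [-0.0323, +0.0000, +0.1290, -0.0645, +0.0323]
  T[2,:] = [-0.0806, -0.0645, +0.0000, +0.0645, -0.0484]
  T[3,:] = [+0.1034, +0.0862, -0.0345, +0.0000, +0.0345]
  T[4,:] = [-0.0769, +0.2308, -0.3077, +0.4615, +0.0000]
|eigenvalues of T|: 0.2457, 0.1539, 0.1055, 0.1055, 0.0335.
spectral radius ρ = 0.2457; 0.2457 < 1, so it converges for any x₀.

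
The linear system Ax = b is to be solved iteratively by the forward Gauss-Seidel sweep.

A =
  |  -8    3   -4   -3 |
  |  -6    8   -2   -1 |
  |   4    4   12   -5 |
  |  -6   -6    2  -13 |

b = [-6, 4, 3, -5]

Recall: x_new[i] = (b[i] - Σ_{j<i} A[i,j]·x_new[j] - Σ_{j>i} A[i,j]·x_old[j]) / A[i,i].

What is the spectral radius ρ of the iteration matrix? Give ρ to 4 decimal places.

0.8563

Write A = D+L+U with D = diag(-8, 8, 12, -13).
T_GS = -(D+L)⁻¹U: row 0 first, T[0,2] = -(-4)/(-8) = -0.5000; later rows by forward substitution.
  T[0,:] = [+0.0000  +0.3750  -0.5000  -0.3750]
  T[1,:] = [+0.0000  +0.2812  -0.1250  -0.1562]
  T[2,:] = [+0.0000  -0.2187  +0.2083  +0.5938]
  T[3,:] = [+0.0000  -0.3365  +0.3205  +0.3365]
eigenvalue magnitudes: 0.8563, 0.1610, 0.1308, 0.0000.
ρ = 0.8563; 0.8563 < 1, so it converges for any x₀.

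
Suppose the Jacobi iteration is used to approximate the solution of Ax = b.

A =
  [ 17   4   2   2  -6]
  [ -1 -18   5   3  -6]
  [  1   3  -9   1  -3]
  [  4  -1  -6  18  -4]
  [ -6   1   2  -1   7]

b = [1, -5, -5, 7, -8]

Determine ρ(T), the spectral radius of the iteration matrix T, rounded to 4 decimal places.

Diagonal D = diag(17, -18, -9, 18, 7); L, U strict lower/upper.
Jacobi T = -D⁻¹(L+U): T[2,1] = -(3)/(-9) = +0.3333; T[2,2] = 0.
  T[0,:] = [+0.0000  -0.2353  -0.1176  -0.1176  +0.3529]
  T[1,:] = [-0.0556  +0.0000  +0.2778  +0.1667  -0.3333]
  T[2,:] = [+0.1111  +0.3333  +0.0000  +0.1111  -0.3333]
  T[3,:] = [-0.2222  +0.0556  +0.3333  +0.0000  +0.2222]
  T[4,:] = [+0.8571  -0.1429  -0.2857  +0.1429  +0.0000]
moduli |λ_i(T)| = 0.8476, 0.6642, 0.3185, 0.1516, 0.0165.
spectral radius ρ = 0.8476; 0.8476 < 1, so it converges for any x₀.

0.8476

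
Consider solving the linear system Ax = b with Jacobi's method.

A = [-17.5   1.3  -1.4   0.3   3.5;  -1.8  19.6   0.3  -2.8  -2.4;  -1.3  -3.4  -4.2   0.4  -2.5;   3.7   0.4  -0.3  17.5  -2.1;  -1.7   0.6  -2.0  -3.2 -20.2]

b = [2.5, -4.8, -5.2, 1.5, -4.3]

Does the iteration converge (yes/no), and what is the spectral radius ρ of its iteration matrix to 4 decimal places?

Let D = diag(-17.5, 19.6, -4.2, 17.5, -20.2); L, U the strict triangles.
Jacobi: T = -D⁻¹(L+U), T[2,0] = -(-1.3)/(-4.2) = -0.3095; T[2,2] = 0.
  T[0,:] = [+0.0000 +0.0743 -0.0800 +0.0171 +0.2000]
  T[1,:] = [+0.0918 +0.0000 -0.0153 +0.1429 +0.1224]
  T[2,:] = [-0.3095 -0.8095 +0.0000 +0.0952 -0.5952]
  T[3,:] = [-0.2114 -0.0229 +0.0171 +0.0000 +0.1200]
  T[4,:] = [-0.0842 +0.0297 -0.0990 -0.1584 +0.0000]
|roots of det(T-λI)|: 0.3914, 0.2268, 0.2268, 0.2225, 0.0072.
ρ(T) = max|λ| = 0.3914; 0.3914 < 1, so it converges for any x₀.

yes, ρ = 0.3914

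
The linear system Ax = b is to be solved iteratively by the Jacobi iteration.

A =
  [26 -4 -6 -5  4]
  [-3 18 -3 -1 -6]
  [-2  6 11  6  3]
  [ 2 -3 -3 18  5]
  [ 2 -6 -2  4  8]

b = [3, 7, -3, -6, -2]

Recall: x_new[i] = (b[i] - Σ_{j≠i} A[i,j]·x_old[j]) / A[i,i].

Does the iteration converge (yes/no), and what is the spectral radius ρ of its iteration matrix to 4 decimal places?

Write A = D+L+U with D = diag(26, 18, 11, 18, 8).
Jacobi T = -D⁻¹(L+U): T[0,4] = -(4)/(26) = -0.1538; T[0,0] = 0.
  T[0,:] = [+0.0000, +0.1538, +0.2308, +0.1923, -0.1538]
  T[1,:] = [+0.1667, +0.0000, +0.1667, +0.0556, +0.3333]
  T[2,:] = [+0.1818, -0.5455, +0.0000, -0.5455, -0.2727]
  T[3,:] = [-0.1111, +0.1667, +0.1667, +0.0000, -0.2778]
  T[4,:] = [-0.2500, +0.7500, +0.2500, -0.5000, +0.0000]
|eigenvalues of T|: 0.6872, 0.4746, 0.3580, 0.3580, 0.0752.
spectral radius ρ = 0.6872; 0.6872 < 1: convergent.

yes, ρ = 0.6872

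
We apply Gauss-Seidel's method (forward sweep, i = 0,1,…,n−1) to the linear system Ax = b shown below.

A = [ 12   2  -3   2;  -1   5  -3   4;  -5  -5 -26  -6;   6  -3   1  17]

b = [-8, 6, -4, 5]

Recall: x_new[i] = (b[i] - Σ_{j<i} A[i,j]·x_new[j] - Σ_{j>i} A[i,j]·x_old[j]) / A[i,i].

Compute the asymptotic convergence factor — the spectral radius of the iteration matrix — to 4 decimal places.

0.2530

Split A = D + L + U, D = diag(12, 5, -26, 17).
T_GS = -(D+L)⁻¹U: row 0 first, T[0,2] = -(-3)/(12) = +0.2500; later rows by forward substitution.
  T[0,:] = [+0.0000, -0.1667, +0.2500, -0.1667]
  T[1,:] = [+0.0000, -0.0333, +0.6500, -0.8333]
  T[2,:] = [+0.0000, +0.0385, -0.1731, -0.0385]
  T[3,:] = [+0.0000, +0.0507, +0.0367, -0.0860]
eigenvalue magnitudes: 0.2530, 0.1794, 0.1794, 0.0000.
ρ(T) = max|λ| = 0.2530; 0.2530 < 1: convergent.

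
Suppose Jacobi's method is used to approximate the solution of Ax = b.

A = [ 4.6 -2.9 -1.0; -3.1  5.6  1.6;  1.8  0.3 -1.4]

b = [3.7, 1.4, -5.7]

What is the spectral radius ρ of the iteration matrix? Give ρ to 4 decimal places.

0.8931

Split A = D + L + U, D = diag(4.6, 5.6, -1.4).
Jacobi: T = -D⁻¹(L+U), T[2,1] = -(0.3)/(-1.4) = +0.2143; T[2,2] = 0.
  T[0,:] = [+0.0000 +0.6304 +0.2174]
  T[1,:] = [+0.5536 +0.0000 -0.2857]
  T[2,:] = [+1.2857 +0.2143 +0.0000]
|λ(T)| sorted: 0.8931, 0.4800, 0.4800.
ρ = 0.8931; 0.8931 < 1: convergent.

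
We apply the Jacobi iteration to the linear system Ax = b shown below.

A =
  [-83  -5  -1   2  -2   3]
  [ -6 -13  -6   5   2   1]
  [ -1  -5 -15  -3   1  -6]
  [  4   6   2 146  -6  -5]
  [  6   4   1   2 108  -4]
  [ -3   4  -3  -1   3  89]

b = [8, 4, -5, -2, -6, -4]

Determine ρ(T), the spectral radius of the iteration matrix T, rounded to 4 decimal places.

A = D + L + U where D = diag(-83, -13, -15, 146, 108, 89).
Jacobi: T = -D⁻¹(L+U), T[0,4] = -(-2)/(-83) = -0.0241; T[0,0] = 0.
  T[0,:] = [+0.0000  -0.0602  -0.0120  +0.0241  -0.0241  +0.0361]
  T[1,:] = [-0.4615  +0.0000  -0.4615  +0.3846  +0.1538  +0.0769]
  T[2,:] = [-0.0667  -0.3333  +0.0000  -0.2000  +0.0667  -0.4000]
  T[3,:] = [-0.0274  -0.0411  -0.0137  +0.0000  +0.0411  +0.0342]
  T[4,:] = [-0.0556  -0.0370  -0.0093  -0.0185  +0.0000  +0.0370]
  T[5,:] = [+0.0337  -0.0449  +0.0337  +0.0112  -0.0337  +0.0000]
|roots of det(T-λI)|: 0.4181, 0.3190, 0.1251, 0.0526, 0.0526, 0.0410.
ρ(T) = max|λ| = 0.4181; 0.4181 < 1, so it converges for any x₀.

0.4181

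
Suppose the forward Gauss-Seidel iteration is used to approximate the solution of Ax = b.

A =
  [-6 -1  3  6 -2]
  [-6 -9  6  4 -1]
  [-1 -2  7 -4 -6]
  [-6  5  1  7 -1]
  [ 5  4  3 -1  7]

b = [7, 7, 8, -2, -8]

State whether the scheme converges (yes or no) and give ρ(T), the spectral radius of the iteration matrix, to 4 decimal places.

A = D + L + U where D = diag(-6, -9, 7, 7, 7).
T_GS = -(D+L)⁻¹U: row 0 first, T[0,2] = -(3)/(-6) = +0.5000; later rows by forward substitution.
  T[0,:] = [+0.0000  -0.1667  +0.5000  +1.0000  -0.3333]
  T[1,:] = [+0.0000  +0.1111  +0.3333  -0.2222  +0.1111]
  T[2,:] = [+0.0000  +0.0079  +0.1667  +0.6508  +0.8413]
  T[3,:] = [+0.0000  -0.2234  +0.1667  +0.9229  -0.3424]
  T[4,:] = [+0.0000  +0.0202  -0.5952  -0.7344  -0.2349]
|roots of det(T-λI)|: 1.1961, 0.5928, 0.5928, 0.0154, 0.0000.
spectral radius ρ = 1.1961; 1.1961 > 1 ⇒ diverges.

no, ρ = 1.1961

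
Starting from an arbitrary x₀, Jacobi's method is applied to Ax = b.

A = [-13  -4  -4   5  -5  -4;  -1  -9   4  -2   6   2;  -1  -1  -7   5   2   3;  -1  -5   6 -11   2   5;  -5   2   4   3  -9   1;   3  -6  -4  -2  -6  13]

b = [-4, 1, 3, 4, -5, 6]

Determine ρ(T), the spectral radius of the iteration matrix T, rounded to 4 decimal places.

1.3332

Let D = diag(-13, -9, -7, -11, -9, 13); L, U the strict triangles.
Jacobi: T = -D⁻¹(L+U), T[3,1] = -(-5)/(-11) = -0.4545; T[3,3] = 0.
  T[0,:] = [+0.0000 -0.3077 -0.3077 +0.3846 -0.3846 -0.3077]
  T[1,:] = [-0.1111 +0.0000 +0.4444 -0.2222 +0.6667 +0.2222]
  T[2,:] = [-0.1429 -0.1429 +0.0000 +0.7143 +0.2857 +0.4286]
  T[3,:] = [-0.0909 -0.4545 +0.5455 +0.0000 +0.1818 +0.4545]
  T[4,:] = [-0.5556 +0.2222 +0.4444 +0.3333 +0.0000 +0.1111]
  T[5,:] = [-0.2308 +0.4615 +0.3077 +0.1538 +0.4615 +0.0000]
moduli |λ_i(T)| = 1.3332, 0.8895, 0.4764, 0.3828, 0.2933, 0.2933.
spectral radius ρ = 1.3332; 1.3332 > 1 ⇒ diverges.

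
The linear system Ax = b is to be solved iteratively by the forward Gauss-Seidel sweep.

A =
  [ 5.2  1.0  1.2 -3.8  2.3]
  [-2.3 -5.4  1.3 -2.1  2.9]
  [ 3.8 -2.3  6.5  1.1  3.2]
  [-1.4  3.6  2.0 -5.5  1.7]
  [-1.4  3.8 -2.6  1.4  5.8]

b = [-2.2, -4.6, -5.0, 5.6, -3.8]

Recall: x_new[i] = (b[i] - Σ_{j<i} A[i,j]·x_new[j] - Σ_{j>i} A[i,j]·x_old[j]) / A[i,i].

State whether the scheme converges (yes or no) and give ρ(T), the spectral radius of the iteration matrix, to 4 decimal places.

no, ρ = 1.2473

Diagonal D = diag(5.2, -5.4, 6.5, -5.5, 5.8); L, U strict lower/upper.
Gauss-Seidel: T = -(D+L)⁻¹U, row 0 first, T[0,4] = -(2.3)/(5.2) = -0.4423; later rows by forward substitution.
  T[0,:] = [+0.0000 -0.1923 -0.2308 +0.7308 -0.4423]
  T[1,:] = [+0.0000 +0.0819 +0.3390 -0.7001 +0.7254]
  T[2,:] = [+0.0000 +0.1414 +0.2549 -0.8442 +0.0230]
  T[3,:] = [+0.0000 +0.1540 +0.3733 -0.9513 +0.9049]
  T[4,:] = [+0.0000 -0.0739 -0.2537 +0.4863 -0.7902]
moduli |λ_i(T)| = 1.2473, 0.2197, 0.0869, 0.0245, 0.0000.
ρ = 1.2473; 1.2473 > 1: divergent.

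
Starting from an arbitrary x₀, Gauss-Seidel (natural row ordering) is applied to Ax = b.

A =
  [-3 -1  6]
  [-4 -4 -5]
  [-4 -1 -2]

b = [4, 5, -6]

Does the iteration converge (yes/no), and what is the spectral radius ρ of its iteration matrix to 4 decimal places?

A = D + L + U where D = diag(-3, -4, -2).
Gauss-Seidel: T = -(D+L)⁻¹U, row 0 first, T[0,1] = -(-1)/(-3) = -0.3333; later rows by forward substitution.
  T[0,:] = [+0.0000 -0.3333 +2.0000]
  T[1,:] = [+0.0000 +0.3333 -3.2500]
  T[2,:] = [+0.0000 +0.5000 -2.3750]
moduli |λ_i(T)| = 1.4777, 0.5639, 0.0000.
ρ = 1.4777; 1.4777 > 1, so it fails to converge.

no, ρ = 1.4777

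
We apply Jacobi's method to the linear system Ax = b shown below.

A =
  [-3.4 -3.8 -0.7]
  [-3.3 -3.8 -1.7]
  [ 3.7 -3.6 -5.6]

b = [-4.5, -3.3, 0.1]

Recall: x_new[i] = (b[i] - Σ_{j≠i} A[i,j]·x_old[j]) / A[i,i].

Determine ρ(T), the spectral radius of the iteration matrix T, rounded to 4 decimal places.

A = D + L + U where D = diag(-3.4, -3.8, -5.6).
Jacobi: T = -D⁻¹(L+U), T[1,2] = -(-1.7)/(-3.8) = -0.4474; T[1,1] = 0.
  T[0,:] = [+0.0000 -1.1176 -0.2059]
  T[1,:] = [-0.8684 +0.0000 -0.4474]
  T[2,:] = [+0.6607 -0.6429 +0.0000]
|λ(T)| sorted: 1.1447, 0.9457, 0.1990.
ρ(T) = max|λ| = 1.1447; 1.1447 > 1 ⇒ diverges.

1.1447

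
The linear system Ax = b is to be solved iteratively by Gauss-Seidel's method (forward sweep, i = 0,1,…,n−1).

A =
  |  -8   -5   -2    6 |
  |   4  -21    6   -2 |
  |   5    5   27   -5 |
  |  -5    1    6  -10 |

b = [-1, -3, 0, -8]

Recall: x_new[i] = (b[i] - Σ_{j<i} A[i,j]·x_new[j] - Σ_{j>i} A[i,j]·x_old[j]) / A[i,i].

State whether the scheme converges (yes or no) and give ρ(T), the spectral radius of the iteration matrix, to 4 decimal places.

yes, ρ = 0.4035

Diagonal D = diag(-8, -21, 27, -10); L, U strict lower/upper.
Gauss-Seidel: T = -(D+L)⁻¹U, row 0 first, T[0,2] = -(-2)/(-8) = -0.2500; later rows by forward substitution.
  T[0,:] = [+0.0000, -0.6250, -0.2500, +0.7500]
  T[1,:] = [+0.0000, -0.1190, +0.2381, +0.0476]
  T[2,:] = [+0.0000, +0.1378, +0.0022, +0.0375]
  T[3,:] = [+0.0000, +0.3833, +0.1501, -0.3478]
|λ(T)| sorted: 0.4035, 0.2353, 0.1742, 0.0000.
spectral radius ρ = 0.4035; 0.4035 < 1 ⇒ converges.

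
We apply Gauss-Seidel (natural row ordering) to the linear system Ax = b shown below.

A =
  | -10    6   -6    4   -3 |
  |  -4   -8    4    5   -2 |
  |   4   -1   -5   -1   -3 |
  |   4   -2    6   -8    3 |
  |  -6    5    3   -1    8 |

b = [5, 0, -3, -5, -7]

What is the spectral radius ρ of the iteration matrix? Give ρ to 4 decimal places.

Diagonal D = diag(-10, -8, -5, -8, 8); L, U strict lower/upper.
GS T = -(D+L)⁻¹U: row 0 first, T[0,1] = -(6)/(-10) = +0.6000; later rows by forward substitution.
  T[0,:] = [+0.0000 +0.6000 -0.6000 +0.4000 -0.3000]
  T[1,:] = [+0.0000 -0.3000 +0.8000 +0.4250 -0.1000]
  T[2,:] = [+0.0000 +0.5400 -0.6400 +0.0350 -0.8200]
  T[3,:] = [+0.0000 +0.7800 -0.9800 +0.1200 -0.3650]
  T[4,:] = [+0.0000 +0.5325 -0.8325 +0.0363 +0.0994]
eigenvalue magnitudes: 1.6601, 0.5015, 0.5015, 0.0404, 0.0000.
ρ(T) = max|λ| = 1.6601; 1.6601 > 1: divergent.

1.6601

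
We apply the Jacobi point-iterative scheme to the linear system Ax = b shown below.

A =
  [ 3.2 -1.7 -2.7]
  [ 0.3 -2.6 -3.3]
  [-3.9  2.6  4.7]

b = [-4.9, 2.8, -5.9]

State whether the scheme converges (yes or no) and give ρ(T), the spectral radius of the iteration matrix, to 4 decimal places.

no, ρ = 1.3812

Split A = D + L + U, D = diag(3.2, -2.6, 4.7).
T_J = -D⁻¹(L+U): T[2,0] = -(-3.9)/(4.7) = +0.8298; T[2,2] = 0.
  T[0,:] = [+0.0000, +0.5312, +0.8438]
  T[1,:] = [+0.1154, +0.0000, -1.2692]
  T[2,:] = [+0.8298, -0.5532, +0.0000]
|roots of det(T-λI)|: 1.3812, 0.8718, 0.5094.
ρ(T) = max|λ| = 1.3812; 1.3812 > 1, so it fails to converge.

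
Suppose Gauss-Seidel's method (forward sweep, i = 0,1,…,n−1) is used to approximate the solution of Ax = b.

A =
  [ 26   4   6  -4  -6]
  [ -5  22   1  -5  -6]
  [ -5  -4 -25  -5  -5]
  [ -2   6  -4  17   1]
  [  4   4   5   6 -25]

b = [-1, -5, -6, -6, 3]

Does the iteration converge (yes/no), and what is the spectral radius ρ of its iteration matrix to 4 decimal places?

Split A = D + L + U, D = diag(26, 22, -25, 17, -25).
T_GS = -(D+L)⁻¹U: row 0 first, T[0,1] = -(4)/(26) = -0.1538; later rows by forward substitution.
  T[0,:] = [+0.0000  -0.1538  -0.2308  +0.1538  +0.2308]
  T[1,:] = [+0.0000  -0.0350  -0.0979  +0.2622  +0.3252]
  T[2,:] = [+0.0000  +0.0364  +0.0618  -0.2727  -0.2982]
  T[3,:] = [+0.0000  +0.0028  +0.0219  -0.1386  -0.2166]
  T[4,:] = [+0.0000  -0.0223  -0.0350  -0.0212  -0.0227]
|roots of det(T-λI)|: 0.1769, 0.0691, 0.0691, 0.0156, 0.0000.
ρ = 0.1769; 0.1769 < 1 ⇒ converges.

yes, ρ = 0.1769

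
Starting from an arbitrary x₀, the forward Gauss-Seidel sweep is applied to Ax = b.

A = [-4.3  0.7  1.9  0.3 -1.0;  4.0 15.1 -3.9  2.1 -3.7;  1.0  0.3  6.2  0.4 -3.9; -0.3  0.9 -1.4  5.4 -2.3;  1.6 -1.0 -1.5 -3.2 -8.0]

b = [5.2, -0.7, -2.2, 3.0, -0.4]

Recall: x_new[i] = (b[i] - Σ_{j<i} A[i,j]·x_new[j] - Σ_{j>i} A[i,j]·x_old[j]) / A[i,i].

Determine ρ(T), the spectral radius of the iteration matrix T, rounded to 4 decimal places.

0.6025

Diagonal D = diag(-4.3, 15.1, 6.2, 5.4, -8); L, U strict lower/upper.
T_GS = -(D+L)⁻¹U: row 0 first, T[0,4] = -(-1)/(-4.3) = -0.2326; later rows by forward substitution.
  T[0,:] = [+0.0000, +0.1628, +0.4419, +0.0698, -0.2326]
  T[1,:] = [+0.0000, -0.0431, +0.1412, -0.1576, +0.3066]
  T[2,:] = [+0.0000, -0.0242, -0.0781, -0.0681, +0.6517]
  T[3,:] = [+0.0000, +0.0100, -0.0192, +0.0125, +0.5309]
  T[4,:] = [+0.0000, +0.0385, +0.0931, +0.0414, -0.4194]
|λ(T)| sorted: 0.6025, 0.0877, 0.0877, 0.0498, 0.0000.
ρ(T) = max|λ| = 0.6025; 0.6025 < 1, so it converges for any x₀.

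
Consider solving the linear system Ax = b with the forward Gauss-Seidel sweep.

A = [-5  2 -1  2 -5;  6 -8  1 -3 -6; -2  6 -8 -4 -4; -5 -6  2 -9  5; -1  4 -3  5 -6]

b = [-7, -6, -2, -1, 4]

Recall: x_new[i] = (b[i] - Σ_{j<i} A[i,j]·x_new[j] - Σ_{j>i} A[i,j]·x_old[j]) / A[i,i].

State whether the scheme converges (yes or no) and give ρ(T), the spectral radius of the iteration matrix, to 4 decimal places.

no, ρ = 1.4555

A = D + L + U where D = diag(-5, -8, -8, -9, -6).
Gauss-Seidel: T = -(D+L)⁻¹U, row 0 first, T[0,2] = -(-1)/(-5) = -0.2000; later rows by forward substitution.
  T[0,:] = [+0.0000  +0.4000  -0.2000  +0.4000  -1.0000]
  T[1,:] = [+0.0000  +0.3000  -0.0250  -0.0750  -1.5000]
  T[2,:] = [+0.0000  +0.1250  +0.0312  -0.6562  -1.3750]
  T[3,:] = [+0.0000  -0.3944  +0.1347  -0.3181  +1.8056]
  T[4,:] = [+0.0000  -0.2579  +0.1133  -0.0536  +1.3588]
|λ(T)| sorted: 1.4555, 0.2348, 0.0823, 0.0823, 0.0000.
ρ(T) = max|λ| = 1.4555; 1.4555 > 1, so it fails to converge.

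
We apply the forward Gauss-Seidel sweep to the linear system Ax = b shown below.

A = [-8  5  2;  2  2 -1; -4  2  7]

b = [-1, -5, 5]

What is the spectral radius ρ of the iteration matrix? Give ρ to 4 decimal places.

0.7819

Let D = diag(-8, 2, 7); L, U the strict triangles.
T_GS = -(D+L)⁻¹U: row 0 first, T[0,1] = -(5)/(-8) = +0.6250; later rows by forward substitution.
  T[0,:] = [+0.0000  +0.6250  +0.2500]
  T[1,:] = [+0.0000  -0.6250  +0.2500]
  T[2,:] = [+0.0000  +0.5357  +0.0714]
moduli |λ_i(T)| = 0.7819, 0.2284, 0.0000.
ρ = 0.7819; 0.7819 < 1: convergent.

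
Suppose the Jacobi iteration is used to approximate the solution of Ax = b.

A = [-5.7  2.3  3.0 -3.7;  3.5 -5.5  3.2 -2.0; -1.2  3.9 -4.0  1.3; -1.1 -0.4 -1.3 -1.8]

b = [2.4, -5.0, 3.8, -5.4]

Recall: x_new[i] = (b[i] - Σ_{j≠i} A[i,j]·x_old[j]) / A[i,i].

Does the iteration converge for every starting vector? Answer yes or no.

Let D = diag(-5.7, -5.5, -4, -1.8); L, U the strict triangles.
Jacobi T = -D⁻¹(L+U): T[2,0] = -(-1.2)/(-4) = -0.3000; T[2,2] = 0.
  T[0,:] = [+0.0000  +0.4035  +0.5263  -0.6491]
  T[1,:] = [+0.6364  +0.0000  +0.5818  -0.3636]
  T[2,:] = [-0.3000  +0.9750  +0.0000  +0.3250]
  T[3,:] = [-0.6111  -0.2222  -0.7222  +0.0000]
eigenvalue magnitudes: 1.1624, 0.7694, 0.3740, 0.3740.
spectral radius ρ = 1.1624; 1.1624 > 1: divergent.

no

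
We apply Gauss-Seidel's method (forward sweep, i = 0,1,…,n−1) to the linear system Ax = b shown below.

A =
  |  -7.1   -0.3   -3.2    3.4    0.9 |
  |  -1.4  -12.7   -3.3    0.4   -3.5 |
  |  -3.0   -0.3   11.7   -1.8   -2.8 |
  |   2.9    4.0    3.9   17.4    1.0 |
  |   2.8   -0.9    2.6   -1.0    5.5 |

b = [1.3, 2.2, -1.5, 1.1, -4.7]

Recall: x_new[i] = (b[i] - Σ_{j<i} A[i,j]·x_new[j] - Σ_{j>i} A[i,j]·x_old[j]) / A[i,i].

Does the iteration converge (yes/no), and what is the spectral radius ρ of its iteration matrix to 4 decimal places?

Diagonal D = diag(-7.1, -12.7, 11.7, 17.4, 5.5); L, U strict lower/upper.
GS T = -(D+L)⁻¹U: row 0 first, T[0,1] = -(-0.3)/(-7.1) = -0.0423; later rows by forward substitution.
  T[0,:] = [+0.0000  -0.0423  -0.4507  +0.4789  +0.1268]
  T[1,:] = [+0.0000  +0.0047  -0.2102  -0.0213  -0.2896]
  T[2,:] = [+0.0000  -0.0107  -0.1210  +0.2761  +0.2644]
  T[3,:] = [+0.0000  +0.0084  +0.1505  -0.1368  -0.0713]
  T[4,:] = [+0.0000  +0.0289  +0.2796  -0.4027  -0.2499]
|eigenvalues of T|: 0.6099, 0.0647, 0.0647, 0.0194, 0.0000.
spectral radius ρ = 0.6099; 0.6099 < 1, so it converges for any x₀.

yes, ρ = 0.6099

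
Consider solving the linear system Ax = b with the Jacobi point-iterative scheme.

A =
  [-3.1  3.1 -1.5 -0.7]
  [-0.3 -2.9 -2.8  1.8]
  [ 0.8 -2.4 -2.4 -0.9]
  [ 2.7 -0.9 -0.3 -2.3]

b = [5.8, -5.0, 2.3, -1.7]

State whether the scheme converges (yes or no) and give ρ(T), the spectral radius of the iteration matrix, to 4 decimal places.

Let D = diag(-3.1, -2.9, -2.4, -2.3); L, U the strict triangles.
Jacobi: T = -D⁻¹(L+U), T[2,1] = -(-2.4)/(-2.4) = -1.0000; T[2,2] = 0.
  T[0,:] = [+0.0000  +1.0000  -0.4839  -0.2258]
  T[1,:] = [-0.1034  +0.0000  -0.9655  +0.6207]
  T[2,:] = [+0.3333  -1.0000  +0.0000  -0.3750]
  T[3,:] = [+1.1739  -0.3913  -0.1304  +0.0000]
|roots of det(T-λI)|: 1.1715, 0.9454, 0.9454, 0.9116.
ρ(T) = max|λ| = 1.1715; 1.1715 > 1, so it fails to converge.

no, ρ = 1.1715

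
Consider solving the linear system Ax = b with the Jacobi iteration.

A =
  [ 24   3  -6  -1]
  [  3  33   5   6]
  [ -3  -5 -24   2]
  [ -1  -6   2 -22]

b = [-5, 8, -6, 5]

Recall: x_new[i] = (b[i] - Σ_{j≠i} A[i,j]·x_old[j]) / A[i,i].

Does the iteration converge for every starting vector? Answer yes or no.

A = D + L + U where D = diag(24, 33, -24, -22).
Jacobi: T = -D⁻¹(L+U), T[1,0] = -(3)/(33) = -0.0909; T[1,1] = 0.
  T[0,:] = [+0.0000 -0.1250 +0.2500 +0.0417]
  T[1,:] = [-0.0909 +0.0000 -0.1515 -0.1818]
  T[2,:] = [-0.1250 -0.2083 +0.0000 +0.0833]
  T[3,:] = [-0.0455 -0.2727 +0.0909 +0.0000]
moduli |λ_i(T)| = 0.3202, 0.2329, 0.1234, 0.1234.
spectral radius ρ = 0.3202; 0.3202 < 1, so it converges for any x₀.

yes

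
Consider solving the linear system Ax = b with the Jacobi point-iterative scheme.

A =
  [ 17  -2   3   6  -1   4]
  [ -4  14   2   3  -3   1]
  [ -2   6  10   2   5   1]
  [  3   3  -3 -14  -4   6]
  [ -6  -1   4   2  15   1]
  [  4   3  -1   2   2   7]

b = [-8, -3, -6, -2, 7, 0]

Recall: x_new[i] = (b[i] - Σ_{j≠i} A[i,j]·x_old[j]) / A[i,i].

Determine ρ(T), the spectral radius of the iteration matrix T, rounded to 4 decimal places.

0.8282

A = D + L + U where D = diag(17, 14, 10, -14, 15, 7).
Jacobi: T = -D⁻¹(L+U), T[0,3] = -(6)/(17) = -0.3529; T[0,0] = 0.
  T[0,:] = [+0.0000  +0.1176  -0.1765  -0.3529  +0.0588  -0.2353]
  T[1,:] = [+0.2857  +0.0000  -0.1429  -0.2143  +0.2143  -0.0714]
  T[2,:] = [+0.2000  -0.6000  +0.0000  -0.2000  -0.5000  -0.1000]
  T[3,:] = [+0.2143  +0.2143  -0.2143  +0.0000  -0.2857  +0.4286]
  T[4,:] = [+0.4000  +0.0667  -0.2667  -0.1333  +0.0000  -0.0667]
  T[5,:] = [-0.5714  -0.4286  +0.1429  -0.2857  -0.2857  +0.0000]
|eigenvalues of T|: 0.8282, 0.5256, 0.5256, 0.3133, 0.3133, 0.1046.
spectral radius ρ = 0.8282; 0.8282 < 1: convergent.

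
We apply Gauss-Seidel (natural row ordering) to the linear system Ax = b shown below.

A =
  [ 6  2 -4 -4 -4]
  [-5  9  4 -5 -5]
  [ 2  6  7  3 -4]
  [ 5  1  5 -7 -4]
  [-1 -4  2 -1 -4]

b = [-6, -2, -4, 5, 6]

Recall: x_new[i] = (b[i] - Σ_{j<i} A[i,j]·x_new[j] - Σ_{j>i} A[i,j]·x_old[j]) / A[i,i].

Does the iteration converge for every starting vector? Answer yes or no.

Split A = D + L + U, D = diag(6, 9, 7, -7, -4).
GS T = -(D+L)⁻¹U: row 0 first, T[0,3] = -(-4)/(6) = +0.6667; later rows by forward substitution.
  T[0,:] = [+0.0000 -0.3333 +0.6667 +0.6667 +0.6667]
  T[1,:] = [+0.0000 -0.1852 -0.0741 +0.9259 +0.9259]
  T[2,:] = [+0.0000 +0.2540 -0.1270 -1.4127 -0.4127]
  T[3,:] = [+0.0000 -0.0831 +0.3749 -0.4006 -0.2577]
  T[4,:] = [+0.0000 +0.4163 -0.2498 -1.6988 -1.2345]
|roots of det(T-λI)|: 1.6685, 0.5068, 0.5068, 0.0212, 0.0000.
spectral radius ρ = 1.6685; 1.6685 > 1 ⇒ diverges.

no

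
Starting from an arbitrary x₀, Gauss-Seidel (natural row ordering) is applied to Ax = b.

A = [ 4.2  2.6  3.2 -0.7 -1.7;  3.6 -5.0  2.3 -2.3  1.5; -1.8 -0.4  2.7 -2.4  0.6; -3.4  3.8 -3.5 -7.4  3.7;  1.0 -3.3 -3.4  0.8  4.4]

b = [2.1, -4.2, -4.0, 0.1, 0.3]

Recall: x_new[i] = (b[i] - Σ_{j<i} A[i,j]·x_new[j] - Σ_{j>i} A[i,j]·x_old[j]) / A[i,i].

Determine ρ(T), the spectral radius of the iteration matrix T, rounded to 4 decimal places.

1.2087

Write A = D+L+U with D = diag(4.2, -5, 2.7, -7.4, 4.4).
GS T = -(D+L)⁻¹U: row 0 first, T[0,3] = -(-0.7)/(4.2) = +0.1667; later rows by forward substitution.
  T[0,:] = [+0.0000  -0.6190  -0.7619  +0.1667  +0.4048]
  T[1,:] = [+0.0000  -0.4457  -0.0886  -0.3400  +0.5914]
  T[2,:] = [+0.0000  -0.4787  -0.5211  +0.9496  +0.1352]
  T[3,:] = [+0.0000  +0.2820  +0.5510  -0.7003  +0.5538]
  T[4,:] = [+0.0000  -0.6148  -0.3961  +0.5683  +0.3554]
eigenvalue magnitudes: 1.2087, 0.4311, 0.3939, 0.1402, 0.0000.
spectral radius ρ = 1.2087; 1.2087 > 1, so it fails to converge.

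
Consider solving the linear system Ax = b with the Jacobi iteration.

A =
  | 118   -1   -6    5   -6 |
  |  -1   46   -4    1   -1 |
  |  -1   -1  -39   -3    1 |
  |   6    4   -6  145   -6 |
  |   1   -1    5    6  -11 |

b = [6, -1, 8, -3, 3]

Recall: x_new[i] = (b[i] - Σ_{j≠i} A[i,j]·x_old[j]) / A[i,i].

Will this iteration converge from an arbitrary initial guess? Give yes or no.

yes

Split A = D + L + U, D = diag(118, 46, -39, 145, -11).
Jacobi: T = -D⁻¹(L+U), T[1,3] = -(1)/(46) = -0.0217; T[1,1] = 0.
  T[0,:] = [+0.0000 +0.0085 +0.0508 -0.0424 +0.0508]
  T[1,:] = [+0.0217 +0.0000 +0.0870 -0.0217 +0.0217]
  T[2,:] = [-0.0256 -0.0256 +0.0000 -0.0769 +0.0256]
  T[3,:] = [-0.0414 -0.0276 +0.0414 +0.0000 +0.0414]
  T[4,:] = [+0.0909 -0.0909 +0.4545 +0.5455 +0.0000]
|roots of det(T-λI)|: 0.2194, 0.1020, 0.1020, 0.0245, 0.0245.
ρ(T) = max|λ| = 0.2194; 0.2194 < 1, so it converges for any x₀.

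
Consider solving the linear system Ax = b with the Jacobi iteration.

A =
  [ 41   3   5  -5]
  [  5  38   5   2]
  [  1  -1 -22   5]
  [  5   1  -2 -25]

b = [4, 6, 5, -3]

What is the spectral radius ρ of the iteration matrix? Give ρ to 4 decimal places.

Diagonal D = diag(41, 38, -22, -25); L, U strict lower/upper.
T_J = -D⁻¹(L+U): T[2,3] = -(5)/(-22) = +0.2273; T[2,2] = 0.
  T[0,:] = [+0.0000  -0.0732  -0.1220  +0.1220]
  T[1,:] = [-0.1316  +0.0000  -0.1316  -0.0526]
  T[2,:] = [+0.0455  -0.0455  +0.0000  +0.2273]
  T[3,:] = [+0.2000  +0.0400  -0.0800  +0.0000]
|roots of det(T-λI)|: 0.2335, 0.1718, 0.1718, 0.0640.
spectral radius ρ = 0.2335; 0.2335 < 1: convergent.

0.2335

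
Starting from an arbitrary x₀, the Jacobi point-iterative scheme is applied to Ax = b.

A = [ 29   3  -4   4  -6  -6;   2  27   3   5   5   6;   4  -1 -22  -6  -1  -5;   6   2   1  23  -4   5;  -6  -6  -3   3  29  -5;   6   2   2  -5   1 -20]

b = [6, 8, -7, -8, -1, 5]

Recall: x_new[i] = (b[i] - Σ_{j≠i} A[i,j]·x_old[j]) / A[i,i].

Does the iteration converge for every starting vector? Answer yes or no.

Diagonal D = diag(29, 27, -22, 23, 29, -20); L, U strict lower/upper.
Jacobi: T = -D⁻¹(L+U), T[1,4] = -(5)/(27) = -0.1852; T[1,1] = 0.
  T[0,:] = [+0.0000, -0.1034, +0.1379, -0.1379, +0.2069, +0.2069]
  T[1,:] = [-0.0741, +0.0000, -0.1111, -0.1852, -0.1852, -0.2222]
  T[2,:] = [+0.1818, -0.0455, +0.0000, -0.2727, -0.0455, -0.2273]
  T[3,:] = [-0.2609, -0.0870, -0.0435, +0.0000, +0.1739, -0.2174]
  T[4,:] = [+0.2069, +0.2069, +0.1034, -0.1034, +0.0000, +0.1724]
  T[5,:] = [+0.3000, +0.1000, +0.1000, -0.2500, +0.0500, +0.0000]
|λ(T)| sorted: 0.5029, 0.3283, 0.2336, 0.2122, 0.2122, 0.0167.
spectral radius ρ = 0.5029; 0.5029 < 1: convergent.

yes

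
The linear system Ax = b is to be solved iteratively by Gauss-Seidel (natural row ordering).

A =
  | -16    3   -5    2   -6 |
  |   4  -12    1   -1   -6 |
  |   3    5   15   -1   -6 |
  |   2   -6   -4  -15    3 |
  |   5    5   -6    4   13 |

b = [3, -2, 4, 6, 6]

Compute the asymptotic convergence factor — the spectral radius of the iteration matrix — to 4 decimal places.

0.8902

Let D = diag(-16, -12, 15, -15, 13); L, U the strict triangles.
T_GS = -(D+L)⁻¹U: row 0 first, T[0,1] = -(3)/(-16) = +0.1875; later rows by forward substitution.
  T[0,:] = [+0.0000, +0.1875, -0.3125, +0.1250, -0.3750]
  T[1,:] = [+0.0000, +0.0625, -0.0208, -0.0417, -0.6250]
  T[2,:] = [+0.0000, -0.0583, +0.0694, +0.0556, +0.6833]
  T[3,:] = [+0.0000, +0.0156, -0.0519, +0.0185, +0.2178]
  T[4,:] = [+0.0000, -0.1279, +0.1762, -0.0121, +0.6330]
|roots of det(T-λI)|: 0.8902, 0.0656, 0.0656, 0.0209, 0.0000.
spectral radius ρ = 0.8902; 0.8902 < 1, so it converges for any x₀.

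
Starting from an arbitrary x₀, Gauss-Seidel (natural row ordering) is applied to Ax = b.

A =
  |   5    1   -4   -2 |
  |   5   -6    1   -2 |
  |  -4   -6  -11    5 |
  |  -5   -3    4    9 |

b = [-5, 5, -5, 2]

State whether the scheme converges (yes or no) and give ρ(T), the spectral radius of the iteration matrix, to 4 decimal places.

no, ρ = 1.1839

Write A = D+L+U with D = diag(5, -6, -11, 9).
GS T = -(D+L)⁻¹U: row 0 first, T[0,2] = -(-4)/(5) = +0.8000; later rows by forward substitution.
  T[0,:] = [+0.0000 -0.2000 +0.8000 +0.4000]
  T[1,:] = [+0.0000 -0.1667 +0.8333 +0.0000]
  T[2,:] = [+0.0000 +0.1636 -0.7455 +0.3091]
  T[3,:] = [+0.0000 -0.2394 +1.0535 +0.0848]
|roots of det(T-λI)|: 1.1839, 0.3355, 0.0212, 0.0000.
ρ = 1.1839; 1.1839 > 1, so it fails to converge.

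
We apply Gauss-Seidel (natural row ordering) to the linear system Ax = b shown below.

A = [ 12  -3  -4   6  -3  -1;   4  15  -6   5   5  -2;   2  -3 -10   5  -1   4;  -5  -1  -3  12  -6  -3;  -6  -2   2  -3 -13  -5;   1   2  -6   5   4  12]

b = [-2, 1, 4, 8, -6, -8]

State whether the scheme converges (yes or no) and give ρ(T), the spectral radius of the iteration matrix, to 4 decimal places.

A = D + L + U where D = diag(12, 15, -10, 12, -13, 12).
T_GS = -(D+L)⁻¹U: row 0 first, T[0,2] = -(-4)/(12) = +0.3333; later rows by forward substitution.
  T[0,:] = [+0.0000  +0.2500  +0.3333  -0.5000  +0.2500  +0.0833]
  T[1,:] = [+0.0000  -0.0667  +0.3111  -0.2000  -0.4000  +0.1111]
  T[2,:] = [+0.0000  +0.0700  -0.0267  +0.4600  +0.0700  +0.3833]
  T[3,:] = [+0.0000  +0.1161  +0.1581  -0.1100  +0.5883  +0.3898]
  T[4,:] = [+0.0000  -0.1212  -0.2423  +0.3577  -0.1788  -0.4712]
  T[5,:] = [+0.0000  +0.0173  -0.0781  +0.2316  -0.1047  +0.1608]
|eigenvalues of T|: 0.8398, 0.3641, 0.3641, 0.1229, 0.0586, 0.0000.
ρ(T) = max|λ| = 0.8398; 0.8398 < 1, so it converges for any x₀.

yes, ρ = 0.8398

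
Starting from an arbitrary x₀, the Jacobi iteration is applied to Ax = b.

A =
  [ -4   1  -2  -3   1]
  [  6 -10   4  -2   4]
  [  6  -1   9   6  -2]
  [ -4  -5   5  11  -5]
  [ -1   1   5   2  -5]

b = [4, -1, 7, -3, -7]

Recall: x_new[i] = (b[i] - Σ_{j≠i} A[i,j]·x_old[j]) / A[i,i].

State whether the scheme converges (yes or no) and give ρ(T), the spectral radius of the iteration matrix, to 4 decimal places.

A = D + L + U where D = diag(-4, -10, 9, 11, -5).
T_J = -D⁻¹(L+U): T[3,1] = -(-5)/(11) = +0.4545; T[3,3] = 0.
  T[0,:] = [+0.0000 +0.2500 -0.5000 -0.7500 +0.2500]
  T[1,:] = [+0.6000 +0.0000 +0.4000 -0.2000 +0.4000]
  T[2,:] = [-0.6667 +0.1111 +0.0000 -0.6667 +0.2222]
  T[3,:] = [+0.3636 +0.4545 -0.4545 +0.0000 +0.4545]
  T[4,:] = [-0.2000 +0.2000 +1.0000 +0.4000 +0.0000]
|roots of det(T-λI)|: 1.2286, 0.7456, 0.7456, 0.5791, 0.3305.
spectral radius ρ = 1.2286; 1.2286 > 1 ⇒ diverges.

no, ρ = 1.2286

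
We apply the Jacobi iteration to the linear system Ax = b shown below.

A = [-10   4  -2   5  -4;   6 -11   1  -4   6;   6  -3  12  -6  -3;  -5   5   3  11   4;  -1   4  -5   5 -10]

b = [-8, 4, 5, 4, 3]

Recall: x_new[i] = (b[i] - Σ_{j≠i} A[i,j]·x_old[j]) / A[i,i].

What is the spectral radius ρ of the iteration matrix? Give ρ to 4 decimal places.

1.1367

Diagonal D = diag(-10, -11, 12, 11, -10); L, U strict lower/upper.
T_J = -D⁻¹(L+U): T[3,4] = -(4)/(11) = -0.3636; T[3,3] = 0.
  T[0,:] = [+0.0000, +0.4000, -0.2000, +0.5000, -0.4000]
  T[1,:] = [+0.5455, +0.0000, +0.0909, -0.3636, +0.5455]
  T[2,:] = [-0.5000, +0.2500, +0.0000, +0.5000, +0.2500]
  T[3,:] = [+0.4545, -0.4545, -0.2727, +0.0000, -0.3636]
  T[4,:] = [-0.1000, +0.4000, -0.5000, +0.5000, +0.0000]
|λ(T)| sorted: 1.1367, 0.5361, 0.5361, 0.4196, 0.4196.
ρ(T) = max|λ| = 1.1367; 1.1367 > 1: divergent.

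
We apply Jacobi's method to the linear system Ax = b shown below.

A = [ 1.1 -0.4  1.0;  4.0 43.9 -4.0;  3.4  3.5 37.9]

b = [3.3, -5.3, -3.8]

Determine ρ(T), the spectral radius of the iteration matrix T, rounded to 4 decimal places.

0.2793

A = D + L + U where D = diag(1.1, 43.9, 37.9).
Jacobi: T = -D⁻¹(L+U), T[1,2] = -(-4)/(43.9) = +0.0911; T[1,1] = 0.
  T[0,:] = [+0.0000 +0.3636 -0.9091]
  T[1,:] = [-0.0911 +0.0000 +0.0911]
  T[2,:] = [-0.0897 -0.0923 +0.0000]
|λ(T)| sorted: 0.2793, 0.1950, 0.1950.
ρ = 0.2793; 0.2793 < 1, so it converges for any x₀.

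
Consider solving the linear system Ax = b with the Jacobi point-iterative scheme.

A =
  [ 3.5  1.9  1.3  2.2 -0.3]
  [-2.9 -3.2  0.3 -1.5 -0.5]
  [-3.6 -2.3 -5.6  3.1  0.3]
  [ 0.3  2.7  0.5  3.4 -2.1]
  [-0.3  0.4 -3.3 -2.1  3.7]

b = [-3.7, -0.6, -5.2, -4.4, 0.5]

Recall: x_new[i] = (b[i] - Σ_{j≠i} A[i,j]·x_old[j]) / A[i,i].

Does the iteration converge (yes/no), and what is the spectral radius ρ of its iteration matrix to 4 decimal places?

Let D = diag(3.5, -3.2, -5.6, 3.4, 3.7); L, U the strict triangles.
T_J = -D⁻¹(L+U): T[4,3] = -(-2.1)/(3.7) = +0.5676; T[4,4] = 0.
  T[0,:] = [+0.0000  -0.5429  -0.3714  -0.6286  +0.0857]
  T[1,:] = [-0.9062  +0.0000  +0.0938  -0.4688  -0.1562]
  T[2,:] = [-0.6429  -0.4107  +0.0000  +0.5536  +0.0536]
  T[3,:] = [-0.0882  -0.7941  -0.1471  +0.0000  +0.6176]
  T[4,:] = [+0.0811  -0.1081  +0.8919  +0.5676  +0.0000]
moduli |λ_i(T)| = 1.3216, 0.9046, 0.9046, 0.4973, 0.4973.
ρ(T) = max|λ| = 1.3216; 1.3216 > 1: divergent.

no, ρ = 1.3216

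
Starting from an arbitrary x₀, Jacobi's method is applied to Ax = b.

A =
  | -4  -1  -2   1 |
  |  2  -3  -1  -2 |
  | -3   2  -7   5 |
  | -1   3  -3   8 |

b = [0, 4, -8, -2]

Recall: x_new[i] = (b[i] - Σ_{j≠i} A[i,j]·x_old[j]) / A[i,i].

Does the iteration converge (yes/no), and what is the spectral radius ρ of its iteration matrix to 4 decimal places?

Split A = D + L + U, D = diag(-4, -3, -7, 8).
T_J = -D⁻¹(L+U): T[1,2] = -(-1)/(-3) = -0.3333; T[1,1] = 0.
  T[0,:] = [+0.0000  -0.2500  -0.5000  +0.2500]
  T[1,:] = [+0.6667  +0.0000  -0.3333  -0.6667]
  T[2,:] = [-0.4286  +0.2857  +0.0000  +0.7143]
  T[3,:] = [+0.1250  -0.3750  +0.3750  +0.0000]
moduli |λ_i(T)| = 0.9245, 0.5728, 0.3895, 0.3895.
spectral radius ρ = 0.9245; 0.9245 < 1: convergent.

yes, ρ = 0.9245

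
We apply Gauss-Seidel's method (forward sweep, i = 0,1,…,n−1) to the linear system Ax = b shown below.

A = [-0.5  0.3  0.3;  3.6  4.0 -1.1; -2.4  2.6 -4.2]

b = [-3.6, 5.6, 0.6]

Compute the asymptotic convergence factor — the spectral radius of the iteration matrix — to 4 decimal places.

0.9474

Split A = D + L + U, D = diag(-0.5, 4, -4.2).
T_GS = -(D+L)⁻¹U: row 0 first, T[0,2] = -(0.3)/(-0.5) = +0.6000; later rows by forward substitution.
  T[0,:] = [+0.0000 +0.6000 +0.6000]
  T[1,:] = [+0.0000 -0.5400 -0.2650]
  T[2,:] = [+0.0000 -0.6771 -0.5069]
|eigenvalues of T|: 0.9474, 0.0995, 0.0000.
ρ = 0.9474; 0.9474 < 1, so it converges for any x₀.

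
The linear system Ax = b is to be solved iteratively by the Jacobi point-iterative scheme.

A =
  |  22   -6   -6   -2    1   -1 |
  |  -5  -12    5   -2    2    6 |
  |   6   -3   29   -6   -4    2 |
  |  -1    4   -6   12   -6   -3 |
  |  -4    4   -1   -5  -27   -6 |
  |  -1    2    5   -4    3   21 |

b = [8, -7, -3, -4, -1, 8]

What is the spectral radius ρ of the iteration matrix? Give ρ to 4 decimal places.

Split A = D + L + U, D = diag(22, -12, 29, 12, -27, 21).
Jacobi T = -D⁻¹(L+U): T[3,0] = -(-1)/(12) = +0.0833; T[3,3] = 0.
  T[0,:] = [+0.0000, +0.2727, +0.2727, +0.0909, -0.0455, +0.0455]
  T[1,:] = [-0.4167, +0.0000, +0.4167, -0.1667, +0.1667, +0.5000]
  T[2,:] = [-0.2069, +0.1034, +0.0000, +0.2069, +0.1379, -0.0690]
  T[3,:] = [+0.0833, -0.3333, +0.5000, +0.0000, +0.5000, +0.2500]
  T[4,:] = [-0.1481, +0.1481, -0.0370, -0.1852, +0.0000, -0.2222]
  T[5,:] = [+0.0476, -0.0952, -0.2381, +0.1905, -0.1429, +0.0000]
moduli |λ_i(T)| = 0.6612, 0.4542, 0.4542, 0.4016, 0.4016, 0.0430.
ρ(T) = max|λ| = 0.6612; 0.6612 < 1, so it converges for any x₀.

0.6612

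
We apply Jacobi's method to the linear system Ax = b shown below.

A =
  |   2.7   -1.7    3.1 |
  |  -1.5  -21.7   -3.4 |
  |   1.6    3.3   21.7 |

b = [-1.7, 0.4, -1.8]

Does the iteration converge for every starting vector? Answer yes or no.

yes

A = D + L + U where D = diag(2.7, -21.7, 21.7).
Jacobi: T = -D⁻¹(L+U), T[0,1] = -(-1.7)/(2.7) = +0.6296; T[0,0] = 0.
  T[0,:] = [+0.0000, +0.6296, -1.1481]
  T[1,:] = [-0.0691, +0.0000, -0.1567]
  T[2,:] = [-0.0737, -0.1521, +0.0000]
|λ(T)| sorted: 0.2859, 0.2034, 0.0824.
ρ = 0.2859; 0.2859 < 1: convergent.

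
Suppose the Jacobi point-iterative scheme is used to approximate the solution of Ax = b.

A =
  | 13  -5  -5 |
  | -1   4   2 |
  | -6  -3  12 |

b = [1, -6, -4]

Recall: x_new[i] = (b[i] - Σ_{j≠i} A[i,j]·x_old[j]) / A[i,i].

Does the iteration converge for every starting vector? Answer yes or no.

Split A = D + L + U, D = diag(13, 4, 12).
T_J = -D⁻¹(L+U): T[2,1] = -(-3)/(12) = +0.2500; T[2,2] = 0.
  T[0,:] = [+0.0000  +0.3846  +0.3846]
  T[1,:] = [+0.2500  +0.0000  -0.5000]
  T[2,:] = [+0.5000  +0.2500  +0.0000]
moduli |λ_i(T)| = 0.5441, 0.3641, 0.3641.
ρ = 0.5441; 0.5441 < 1 ⇒ converges.

yes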